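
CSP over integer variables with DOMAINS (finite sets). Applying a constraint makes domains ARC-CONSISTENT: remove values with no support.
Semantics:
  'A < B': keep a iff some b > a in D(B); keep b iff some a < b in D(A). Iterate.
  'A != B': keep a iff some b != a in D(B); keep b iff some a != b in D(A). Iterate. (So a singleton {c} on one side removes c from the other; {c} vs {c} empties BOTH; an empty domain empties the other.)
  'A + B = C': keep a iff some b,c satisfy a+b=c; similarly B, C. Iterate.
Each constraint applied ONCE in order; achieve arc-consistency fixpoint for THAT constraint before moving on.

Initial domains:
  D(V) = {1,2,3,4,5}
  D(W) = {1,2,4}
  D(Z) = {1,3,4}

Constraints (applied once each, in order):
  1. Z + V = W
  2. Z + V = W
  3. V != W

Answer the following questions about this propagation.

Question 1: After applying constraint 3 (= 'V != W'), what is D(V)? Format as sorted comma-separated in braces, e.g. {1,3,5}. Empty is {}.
Constraint 1 (Z + V = W) on D(Z)={1,3,4} D(V)={1,2,3,4,5} D(W)={1,2,4}: Z {1,3,4}->{1,3}; V {1,2,3,4,5}->{1,3}; W {1,2,4}->{2,4}
Constraint 2 (Z + V = W) on D(Z)={1,3} D(V)={1,3} D(W)={2,4}: no change
Constraint 3 (V != W) on D(V)={1,3} D(W)={2,4}: no change
So after constraint 3: D(V) = {1,3}

Answer: {1,3}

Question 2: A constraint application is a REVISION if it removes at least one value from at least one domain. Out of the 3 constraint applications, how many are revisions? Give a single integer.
Answer: 1

Derivation:
Constraint 1 (Z + V = W) on D(Z)={1,3,4} D(V)={1,2,3,4,5} D(W)={1,2,4}: Z {1,3,4}->{1,3}; V {1,2,3,4,5}->{1,3}; W {1,2,4}->{2,4} => REVISION
Constraint 2 (Z + V = W) on D(Z)={1,3} D(V)={1,3} D(W)={2,4}: no change => not a revision
Constraint 3 (V != W) on D(V)={1,3} D(W)={2,4}: no change => not a revision
Total revisions = 1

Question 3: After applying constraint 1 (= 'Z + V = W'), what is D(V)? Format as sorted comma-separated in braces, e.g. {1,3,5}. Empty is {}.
Answer: {1,3}

Derivation:
Constraint 1 (Z + V = W) on D(Z)={1,3,4} D(V)={1,2,3,4,5} D(W)={1,2,4}: Z {1,3,4}->{1,3}; V {1,2,3,4,5}->{1,3}; W {1,2,4}->{2,4}
So after constraint 1: D(V) = {1,3}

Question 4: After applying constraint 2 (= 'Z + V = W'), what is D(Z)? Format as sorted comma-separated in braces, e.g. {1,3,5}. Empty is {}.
Answer: {1,3}

Derivation:
Constraint 1 (Z + V = W) on D(Z)={1,3,4} D(V)={1,2,3,4,5} D(W)={1,2,4}: Z {1,3,4}->{1,3}; V {1,2,3,4,5}->{1,3}; W {1,2,4}->{2,4}
Constraint 2 (Z + V = W) on D(Z)={1,3} D(V)={1,3} D(W)={2,4}: no change
So after constraint 2: D(Z) = {1,3}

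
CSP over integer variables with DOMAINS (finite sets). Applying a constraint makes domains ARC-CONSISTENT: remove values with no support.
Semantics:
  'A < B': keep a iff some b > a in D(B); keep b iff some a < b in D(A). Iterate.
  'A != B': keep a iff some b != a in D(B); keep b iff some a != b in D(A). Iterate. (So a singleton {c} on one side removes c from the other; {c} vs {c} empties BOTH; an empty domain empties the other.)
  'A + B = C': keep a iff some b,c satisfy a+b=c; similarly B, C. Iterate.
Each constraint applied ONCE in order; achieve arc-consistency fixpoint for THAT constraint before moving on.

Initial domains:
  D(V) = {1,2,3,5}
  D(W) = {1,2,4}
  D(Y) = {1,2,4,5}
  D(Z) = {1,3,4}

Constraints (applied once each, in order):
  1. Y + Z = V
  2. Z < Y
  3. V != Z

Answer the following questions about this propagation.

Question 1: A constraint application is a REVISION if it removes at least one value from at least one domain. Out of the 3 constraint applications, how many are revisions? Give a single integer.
Answer: 2

Derivation:
Constraint 1 (Y + Z = V) on D(Y)={1,2,4,5} D(Z)={1,3,4} D(V)={1,2,3,5}: Y {1,2,4,5}->{1,2,4}; V {1,2,3,5}->{2,3,5} => REVISION
Constraint 2 (Z < Y) on D(Z)={1,3,4} D(Y)={1,2,4}: Z {1,3,4}->{1,3}; Y {1,2,4}->{2,4} => REVISION
Constraint 3 (V != Z) on D(V)={2,3,5} D(Z)={1,3}: no change => not a revision
Total revisions = 2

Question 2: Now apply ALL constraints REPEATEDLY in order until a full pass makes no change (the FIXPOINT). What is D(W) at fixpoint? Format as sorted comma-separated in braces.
Answer: {1,2,4}

Derivation:
pass 0 (initial): D(W)={1,2,4}
pass 1: V {1,2,3,5}->{2,3,5}; Y {1,2,4,5}->{2,4}; Z {1,3,4}->{1,3}
pass 2: V {2,3,5}->{3,5}
pass 3: no change
Fixpoint after 3 passes: D(W) = {1,2,4}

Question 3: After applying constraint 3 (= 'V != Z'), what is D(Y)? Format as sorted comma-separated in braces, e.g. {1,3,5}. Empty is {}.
Constraint 1 (Y + Z = V) on D(Y)={1,2,4,5} D(Z)={1,3,4} D(V)={1,2,3,5}: Y {1,2,4,5}->{1,2,4}; V {1,2,3,5}->{2,3,5}
Constraint 2 (Z < Y) on D(Z)={1,3,4} D(Y)={1,2,4}: Z {1,3,4}->{1,3}; Y {1,2,4}->{2,4}
Constraint 3 (V != Z) on D(V)={2,3,5} D(Z)={1,3}: no change
So after constraint 3: D(Y) = {2,4}

Answer: {2,4}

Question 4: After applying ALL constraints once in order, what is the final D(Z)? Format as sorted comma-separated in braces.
Answer: {1,3}

Derivation:
Constraint 1 (Y + Z = V) on D(Y)={1,2,4,5} D(Z)={1,3,4} D(V)={1,2,3,5}: Y {1,2,4,5}->{1,2,4}; V {1,2,3,5}->{2,3,5}
Constraint 2 (Z < Y) on D(Z)={1,3,4} D(Y)={1,2,4}: Z {1,3,4}->{1,3}; Y {1,2,4}->{2,4}
Constraint 3 (V != Z) on D(V)={2,3,5} D(Z)={1,3}: no change
So after all 3 constraints: D(Z) = {1,3}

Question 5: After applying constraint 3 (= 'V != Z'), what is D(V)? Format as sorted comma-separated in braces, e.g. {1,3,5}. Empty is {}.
Answer: {2,3,5}

Derivation:
Constraint 1 (Y + Z = V) on D(Y)={1,2,4,5} D(Z)={1,3,4} D(V)={1,2,3,5}: Y {1,2,4,5}->{1,2,4}; V {1,2,3,5}->{2,3,5}
Constraint 2 (Z < Y) on D(Z)={1,3,4} D(Y)={1,2,4}: Z {1,3,4}->{1,3}; Y {1,2,4}->{2,4}
Constraint 3 (V != Z) on D(V)={2,3,5} D(Z)={1,3}: no change
So after constraint 3: D(V) = {2,3,5}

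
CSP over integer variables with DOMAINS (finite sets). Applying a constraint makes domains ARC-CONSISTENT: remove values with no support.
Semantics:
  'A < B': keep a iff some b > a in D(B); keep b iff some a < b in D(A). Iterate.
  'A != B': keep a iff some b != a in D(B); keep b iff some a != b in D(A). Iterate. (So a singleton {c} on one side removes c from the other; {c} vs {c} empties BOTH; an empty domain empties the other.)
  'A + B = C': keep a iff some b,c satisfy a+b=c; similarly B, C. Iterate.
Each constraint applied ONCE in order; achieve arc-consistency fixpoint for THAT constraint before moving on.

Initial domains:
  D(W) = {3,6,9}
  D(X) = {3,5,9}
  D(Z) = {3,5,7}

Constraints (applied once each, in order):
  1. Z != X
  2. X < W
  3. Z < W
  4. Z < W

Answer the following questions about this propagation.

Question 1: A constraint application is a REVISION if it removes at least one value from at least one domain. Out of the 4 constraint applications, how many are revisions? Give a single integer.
Answer: 1

Derivation:
Constraint 1 (Z != X) on D(Z)={3,5,7} D(X)={3,5,9}: no change => not a revision
Constraint 2 (X < W) on D(X)={3,5,9} D(W)={3,6,9}: X {3,5,9}->{3,5}; W {3,6,9}->{6,9} => REVISION
Constraint 3 (Z < W) on D(Z)={3,5,7} D(W)={6,9}: no change => not a revision
Constraint 4 (Z < W) on D(Z)={3,5,7} D(W)={6,9}: no change => not a revision
Total revisions = 1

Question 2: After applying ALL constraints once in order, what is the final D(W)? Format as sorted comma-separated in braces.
Answer: {6,9}

Derivation:
Constraint 1 (Z != X) on D(Z)={3,5,7} D(X)={3,5,9}: no change
Constraint 2 (X < W) on D(X)={3,5,9} D(W)={3,6,9}: X {3,5,9}->{3,5}; W {3,6,9}->{6,9}
Constraint 3 (Z < W) on D(Z)={3,5,7} D(W)={6,9}: no change
Constraint 4 (Z < W) on D(Z)={3,5,7} D(W)={6,9}: no change
So after all 4 constraints: D(W) = {6,9}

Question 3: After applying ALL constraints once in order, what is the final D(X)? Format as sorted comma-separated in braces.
Answer: {3,5}

Derivation:
Constraint 1 (Z != X) on D(Z)={3,5,7} D(X)={3,5,9}: no change
Constraint 2 (X < W) on D(X)={3,5,9} D(W)={3,6,9}: X {3,5,9}->{3,5}; W {3,6,9}->{6,9}
Constraint 3 (Z < W) on D(Z)={3,5,7} D(W)={6,9}: no change
Constraint 4 (Z < W) on D(Z)={3,5,7} D(W)={6,9}: no change
So after all 4 constraints: D(X) = {3,5}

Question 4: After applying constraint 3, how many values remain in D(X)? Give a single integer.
Constraint 1 (Z != X) on D(Z)={3,5,7} D(X)={3,5,9}: no change
Constraint 2 (X < W) on D(X)={3,5,9} D(W)={3,6,9}: X {3,5,9}->{3,5}; W {3,6,9}->{6,9}
Constraint 3 (Z < W) on D(Z)={3,5,7} D(W)={6,9}: no change
So after constraint 3: D(X)={3,5}, size = 2

Answer: 2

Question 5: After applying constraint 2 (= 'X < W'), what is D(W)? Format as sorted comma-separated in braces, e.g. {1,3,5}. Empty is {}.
Constraint 1 (Z != X) on D(Z)={3,5,7} D(X)={3,5,9}: no change
Constraint 2 (X < W) on D(X)={3,5,9} D(W)={3,6,9}: X {3,5,9}->{3,5}; W {3,6,9}->{6,9}
So after constraint 2: D(W) = {6,9}

Answer: {6,9}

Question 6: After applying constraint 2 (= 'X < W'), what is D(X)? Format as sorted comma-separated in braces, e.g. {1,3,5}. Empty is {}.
Constraint 1 (Z != X) on D(Z)={3,5,7} D(X)={3,5,9}: no change
Constraint 2 (X < W) on D(X)={3,5,9} D(W)={3,6,9}: X {3,5,9}->{3,5}; W {3,6,9}->{6,9}
So after constraint 2: D(X) = {3,5}

Answer: {3,5}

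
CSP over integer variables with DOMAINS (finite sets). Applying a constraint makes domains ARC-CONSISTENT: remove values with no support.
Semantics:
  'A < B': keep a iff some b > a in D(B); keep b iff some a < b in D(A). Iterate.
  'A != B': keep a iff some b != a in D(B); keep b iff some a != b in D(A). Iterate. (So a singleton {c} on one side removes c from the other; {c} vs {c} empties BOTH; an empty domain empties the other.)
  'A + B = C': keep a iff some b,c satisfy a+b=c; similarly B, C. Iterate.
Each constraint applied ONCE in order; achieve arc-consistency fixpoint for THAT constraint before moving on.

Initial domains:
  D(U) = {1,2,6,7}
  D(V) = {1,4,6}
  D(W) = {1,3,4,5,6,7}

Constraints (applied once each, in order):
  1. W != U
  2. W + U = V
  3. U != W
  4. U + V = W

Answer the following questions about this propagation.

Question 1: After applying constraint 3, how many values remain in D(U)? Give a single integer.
Constraint 1 (W != U) on D(W)={1,3,4,5,6,7} D(U)={1,2,6,7}: no change
Constraint 2 (W + U = V) on D(W)={1,3,4,5,6,7} D(U)={1,2,6,7} D(V)={1,4,6}: W {1,3,4,5,6,7}->{3,4,5}; U {1,2,6,7}->{1,2}; V {1,4,6}->{4,6}
Constraint 3 (U != W) on D(U)={1,2} D(W)={3,4,5}: no change
So after constraint 3: D(U)={1,2}, size = 2

Answer: 2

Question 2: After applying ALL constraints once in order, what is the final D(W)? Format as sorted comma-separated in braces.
Constraint 1 (W != U) on D(W)={1,3,4,5,6,7} D(U)={1,2,6,7}: no change
Constraint 2 (W + U = V) on D(W)={1,3,4,5,6,7} D(U)={1,2,6,7} D(V)={1,4,6}: W {1,3,4,5,6,7}->{3,4,5}; U {1,2,6,7}->{1,2}; V {1,4,6}->{4,6}
Constraint 3 (U != W) on D(U)={1,2} D(W)={3,4,5}: no change
Constraint 4 (U + V = W) on D(U)={1,2} D(V)={4,6} D(W)={3,4,5}: U {1,2}->{1}; V {4,6}->{4}; W {3,4,5}->{5}
So after all 4 constraints: D(W) = {5}

Answer: {5}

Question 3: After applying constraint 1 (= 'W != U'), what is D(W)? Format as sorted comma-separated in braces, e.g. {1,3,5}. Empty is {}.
Answer: {1,3,4,5,6,7}

Derivation:
Constraint 1 (W != U) on D(W)={1,3,4,5,6,7} D(U)={1,2,6,7}: no change
So after constraint 1: D(W) = {1,3,4,5,6,7}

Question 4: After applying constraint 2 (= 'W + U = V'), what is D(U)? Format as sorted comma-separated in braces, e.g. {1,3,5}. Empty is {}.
Constraint 1 (W != U) on D(W)={1,3,4,5,6,7} D(U)={1,2,6,7}: no change
Constraint 2 (W + U = V) on D(W)={1,3,4,5,6,7} D(U)={1,2,6,7} D(V)={1,4,6}: W {1,3,4,5,6,7}->{3,4,5}; U {1,2,6,7}->{1,2}; V {1,4,6}->{4,6}
So after constraint 2: D(U) = {1,2}

Answer: {1,2}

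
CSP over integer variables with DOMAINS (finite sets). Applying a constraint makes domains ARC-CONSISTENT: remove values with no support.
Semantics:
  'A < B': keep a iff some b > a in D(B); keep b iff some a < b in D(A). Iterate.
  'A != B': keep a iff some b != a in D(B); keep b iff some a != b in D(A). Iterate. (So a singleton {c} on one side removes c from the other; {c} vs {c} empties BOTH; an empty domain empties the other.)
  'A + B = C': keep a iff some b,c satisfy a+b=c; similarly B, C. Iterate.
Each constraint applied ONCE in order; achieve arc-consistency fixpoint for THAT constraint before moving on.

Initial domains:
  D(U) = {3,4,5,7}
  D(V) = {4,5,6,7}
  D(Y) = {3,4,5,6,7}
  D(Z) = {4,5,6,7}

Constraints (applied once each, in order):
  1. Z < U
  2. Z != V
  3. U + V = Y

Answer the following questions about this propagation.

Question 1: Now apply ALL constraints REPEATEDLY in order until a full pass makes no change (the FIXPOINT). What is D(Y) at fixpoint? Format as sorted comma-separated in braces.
Answer: {}

Derivation:
pass 0 (initial): D(Y)={3,4,5,6,7}
pass 1: U {3,4,5,7}->{}; V {4,5,6,7}->{}; Y {3,4,5,6,7}->{}; Z {4,5,6,7}->{4,5,6}
pass 2: Z {4,5,6}->{}
pass 3: no change
Fixpoint after 3 passes: D(Y) = {}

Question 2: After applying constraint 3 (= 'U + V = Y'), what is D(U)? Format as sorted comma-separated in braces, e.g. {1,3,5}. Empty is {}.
Answer: {}

Derivation:
Constraint 1 (Z < U) on D(Z)={4,5,6,7} D(U)={3,4,5,7}: Z {4,5,6,7}->{4,5,6}; U {3,4,5,7}->{5,7}
Constraint 2 (Z != V) on D(Z)={4,5,6} D(V)={4,5,6,7}: no change
Constraint 3 (U + V = Y) on D(U)={5,7} D(V)={4,5,6,7} D(Y)={3,4,5,6,7}: U {5,7}->{}; V {4,5,6,7}->{}; Y {3,4,5,6,7}->{}
So after constraint 3: D(U) = {}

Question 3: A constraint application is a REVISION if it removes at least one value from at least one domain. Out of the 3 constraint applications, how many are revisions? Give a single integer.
Answer: 2

Derivation:
Constraint 1 (Z < U) on D(Z)={4,5,6,7} D(U)={3,4,5,7}: Z {4,5,6,7}->{4,5,6}; U {3,4,5,7}->{5,7} => REVISION
Constraint 2 (Z != V) on D(Z)={4,5,6} D(V)={4,5,6,7}: no change => not a revision
Constraint 3 (U + V = Y) on D(U)={5,7} D(V)={4,5,6,7} D(Y)={3,4,5,6,7}: U {5,7}->{}; V {4,5,6,7}->{}; Y {3,4,5,6,7}->{} => REVISION
Total revisions = 2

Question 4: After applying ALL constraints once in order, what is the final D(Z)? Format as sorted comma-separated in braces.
Constraint 1 (Z < U) on D(Z)={4,5,6,7} D(U)={3,4,5,7}: Z {4,5,6,7}->{4,5,6}; U {3,4,5,7}->{5,7}
Constraint 2 (Z != V) on D(Z)={4,5,6} D(V)={4,5,6,7}: no change
Constraint 3 (U + V = Y) on D(U)={5,7} D(V)={4,5,6,7} D(Y)={3,4,5,6,7}: U {5,7}->{}; V {4,5,6,7}->{}; Y {3,4,5,6,7}->{}
So after all 3 constraints: D(Z) = {4,5,6}

Answer: {4,5,6}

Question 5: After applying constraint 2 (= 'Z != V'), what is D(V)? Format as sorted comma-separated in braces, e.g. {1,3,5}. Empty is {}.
Constraint 1 (Z < U) on D(Z)={4,5,6,7} D(U)={3,4,5,7}: Z {4,5,6,7}->{4,5,6}; U {3,4,5,7}->{5,7}
Constraint 2 (Z != V) on D(Z)={4,5,6} D(V)={4,5,6,7}: no change
So after constraint 2: D(V) = {4,5,6,7}

Answer: {4,5,6,7}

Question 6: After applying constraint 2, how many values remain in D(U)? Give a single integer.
Answer: 2

Derivation:
Constraint 1 (Z < U) on D(Z)={4,5,6,7} D(U)={3,4,5,7}: Z {4,5,6,7}->{4,5,6}; U {3,4,5,7}->{5,7}
Constraint 2 (Z != V) on D(Z)={4,5,6} D(V)={4,5,6,7}: no change
So after constraint 2: D(U)={5,7}, size = 2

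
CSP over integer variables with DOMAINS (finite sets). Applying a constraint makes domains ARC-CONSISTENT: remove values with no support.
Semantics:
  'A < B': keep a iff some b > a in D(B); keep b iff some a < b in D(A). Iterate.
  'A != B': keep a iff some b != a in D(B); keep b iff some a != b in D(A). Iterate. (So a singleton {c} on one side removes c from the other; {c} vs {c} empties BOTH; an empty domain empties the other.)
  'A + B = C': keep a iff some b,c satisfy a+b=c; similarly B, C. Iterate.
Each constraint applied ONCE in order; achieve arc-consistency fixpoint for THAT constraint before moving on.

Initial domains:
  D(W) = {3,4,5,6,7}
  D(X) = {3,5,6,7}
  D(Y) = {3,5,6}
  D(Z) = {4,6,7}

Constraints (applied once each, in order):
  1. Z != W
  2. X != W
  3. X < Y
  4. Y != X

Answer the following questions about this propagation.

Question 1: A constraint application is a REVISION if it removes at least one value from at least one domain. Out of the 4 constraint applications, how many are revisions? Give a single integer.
Constraint 1 (Z != W) on D(Z)={4,6,7} D(W)={3,4,5,6,7}: no change => not a revision
Constraint 2 (X != W) on D(X)={3,5,6,7} D(W)={3,4,5,6,7}: no change => not a revision
Constraint 3 (X < Y) on D(X)={3,5,6,7} D(Y)={3,5,6}: X {3,5,6,7}->{3,5}; Y {3,5,6}->{5,6} => REVISION
Constraint 4 (Y != X) on D(Y)={5,6} D(X)={3,5}: no change => not a revision
Total revisions = 1

Answer: 1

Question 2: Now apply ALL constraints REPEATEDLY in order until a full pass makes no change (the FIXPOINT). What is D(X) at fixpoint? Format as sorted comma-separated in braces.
pass 0 (initial): D(X)={3,5,6,7}
pass 1: X {3,5,6,7}->{3,5}; Y {3,5,6}->{5,6}
pass 2: no change
Fixpoint after 2 passes: D(X) = {3,5}

Answer: {3,5}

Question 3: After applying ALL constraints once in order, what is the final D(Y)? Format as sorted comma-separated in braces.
Answer: {5,6}

Derivation:
Constraint 1 (Z != W) on D(Z)={4,6,7} D(W)={3,4,5,6,7}: no change
Constraint 2 (X != W) on D(X)={3,5,6,7} D(W)={3,4,5,6,7}: no change
Constraint 3 (X < Y) on D(X)={3,5,6,7} D(Y)={3,5,6}: X {3,5,6,7}->{3,5}; Y {3,5,6}->{5,6}
Constraint 4 (Y != X) on D(Y)={5,6} D(X)={3,5}: no change
So after all 4 constraints: D(Y) = {5,6}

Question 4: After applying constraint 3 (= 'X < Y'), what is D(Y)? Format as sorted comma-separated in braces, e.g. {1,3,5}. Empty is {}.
Answer: {5,6}

Derivation:
Constraint 1 (Z != W) on D(Z)={4,6,7} D(W)={3,4,5,6,7}: no change
Constraint 2 (X != W) on D(X)={3,5,6,7} D(W)={3,4,5,6,7}: no change
Constraint 3 (X < Y) on D(X)={3,5,6,7} D(Y)={3,5,6}: X {3,5,6,7}->{3,5}; Y {3,5,6}->{5,6}
So after constraint 3: D(Y) = {5,6}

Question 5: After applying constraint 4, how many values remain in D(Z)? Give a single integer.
Answer: 3

Derivation:
Constraint 1 (Z != W) on D(Z)={4,6,7} D(W)={3,4,5,6,7}: no change
Constraint 2 (X != W) on D(X)={3,5,6,7} D(W)={3,4,5,6,7}: no change
Constraint 3 (X < Y) on D(X)={3,5,6,7} D(Y)={3,5,6}: X {3,5,6,7}->{3,5}; Y {3,5,6}->{5,6}
Constraint 4 (Y != X) on D(Y)={5,6} D(X)={3,5}: no change
So after constraint 4: D(Z)={4,6,7}, size = 3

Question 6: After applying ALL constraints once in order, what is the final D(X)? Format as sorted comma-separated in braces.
Answer: {3,5}

Derivation:
Constraint 1 (Z != W) on D(Z)={4,6,7} D(W)={3,4,5,6,7}: no change
Constraint 2 (X != W) on D(X)={3,5,6,7} D(W)={3,4,5,6,7}: no change
Constraint 3 (X < Y) on D(X)={3,5,6,7} D(Y)={3,5,6}: X {3,5,6,7}->{3,5}; Y {3,5,6}->{5,6}
Constraint 4 (Y != X) on D(Y)={5,6} D(X)={3,5}: no change
So after all 4 constraints: D(X) = {3,5}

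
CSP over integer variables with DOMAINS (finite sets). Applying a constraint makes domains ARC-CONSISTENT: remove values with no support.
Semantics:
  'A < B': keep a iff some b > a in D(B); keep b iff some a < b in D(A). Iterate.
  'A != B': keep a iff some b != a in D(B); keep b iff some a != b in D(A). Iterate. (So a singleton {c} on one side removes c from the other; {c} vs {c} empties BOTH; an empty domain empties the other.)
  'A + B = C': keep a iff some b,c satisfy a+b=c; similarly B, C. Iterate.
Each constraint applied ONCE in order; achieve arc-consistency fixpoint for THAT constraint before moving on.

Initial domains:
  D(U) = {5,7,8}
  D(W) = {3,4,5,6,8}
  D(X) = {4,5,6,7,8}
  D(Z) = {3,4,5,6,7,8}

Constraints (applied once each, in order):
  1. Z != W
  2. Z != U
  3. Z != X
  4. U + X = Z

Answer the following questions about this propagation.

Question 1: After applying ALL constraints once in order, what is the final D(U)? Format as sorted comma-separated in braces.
Answer: {}

Derivation:
Constraint 1 (Z != W) on D(Z)={3,4,5,6,7,8} D(W)={3,4,5,6,8}: no change
Constraint 2 (Z != U) on D(Z)={3,4,5,6,7,8} D(U)={5,7,8}: no change
Constraint 3 (Z != X) on D(Z)={3,4,5,6,7,8} D(X)={4,5,6,7,8}: no change
Constraint 4 (U + X = Z) on D(U)={5,7,8} D(X)={4,5,6,7,8} D(Z)={3,4,5,6,7,8}: U {5,7,8}->{}; X {4,5,6,7,8}->{}; Z {3,4,5,6,7,8}->{}
So after all 4 constraints: D(U) = {}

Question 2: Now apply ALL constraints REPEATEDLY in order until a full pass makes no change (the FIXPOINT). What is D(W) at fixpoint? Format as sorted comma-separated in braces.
pass 0 (initial): D(W)={3,4,5,6,8}
pass 1: U {5,7,8}->{}; X {4,5,6,7,8}->{}; Z {3,4,5,6,7,8}->{}
pass 2: W {3,4,5,6,8}->{}
pass 3: no change
Fixpoint after 3 passes: D(W) = {}

Answer: {}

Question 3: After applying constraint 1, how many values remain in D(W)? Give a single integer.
Answer: 5

Derivation:
Constraint 1 (Z != W) on D(Z)={3,4,5,6,7,8} D(W)={3,4,5,6,8}: no change
So after constraint 1: D(W)={3,4,5,6,8}, size = 5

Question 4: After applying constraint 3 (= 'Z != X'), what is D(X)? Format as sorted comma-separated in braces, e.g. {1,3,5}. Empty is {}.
Constraint 1 (Z != W) on D(Z)={3,4,5,6,7,8} D(W)={3,4,5,6,8}: no change
Constraint 2 (Z != U) on D(Z)={3,4,5,6,7,8} D(U)={5,7,8}: no change
Constraint 3 (Z != X) on D(Z)={3,4,5,6,7,8} D(X)={4,5,6,7,8}: no change
So after constraint 3: D(X) = {4,5,6,7,8}

Answer: {4,5,6,7,8}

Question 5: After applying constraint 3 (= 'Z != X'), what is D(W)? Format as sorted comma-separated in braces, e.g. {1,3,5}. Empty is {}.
Constraint 1 (Z != W) on D(Z)={3,4,5,6,7,8} D(W)={3,4,5,6,8}: no change
Constraint 2 (Z != U) on D(Z)={3,4,5,6,7,8} D(U)={5,7,8}: no change
Constraint 3 (Z != X) on D(Z)={3,4,5,6,7,8} D(X)={4,5,6,7,8}: no change
So after constraint 3: D(W) = {3,4,5,6,8}

Answer: {3,4,5,6,8}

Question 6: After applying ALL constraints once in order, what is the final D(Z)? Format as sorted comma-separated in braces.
Constraint 1 (Z != W) on D(Z)={3,4,5,6,7,8} D(W)={3,4,5,6,8}: no change
Constraint 2 (Z != U) on D(Z)={3,4,5,6,7,8} D(U)={5,7,8}: no change
Constraint 3 (Z != X) on D(Z)={3,4,5,6,7,8} D(X)={4,5,6,7,8}: no change
Constraint 4 (U + X = Z) on D(U)={5,7,8} D(X)={4,5,6,7,8} D(Z)={3,4,5,6,7,8}: U {5,7,8}->{}; X {4,5,6,7,8}->{}; Z {3,4,5,6,7,8}->{}
So after all 4 constraints: D(Z) = {}

Answer: {}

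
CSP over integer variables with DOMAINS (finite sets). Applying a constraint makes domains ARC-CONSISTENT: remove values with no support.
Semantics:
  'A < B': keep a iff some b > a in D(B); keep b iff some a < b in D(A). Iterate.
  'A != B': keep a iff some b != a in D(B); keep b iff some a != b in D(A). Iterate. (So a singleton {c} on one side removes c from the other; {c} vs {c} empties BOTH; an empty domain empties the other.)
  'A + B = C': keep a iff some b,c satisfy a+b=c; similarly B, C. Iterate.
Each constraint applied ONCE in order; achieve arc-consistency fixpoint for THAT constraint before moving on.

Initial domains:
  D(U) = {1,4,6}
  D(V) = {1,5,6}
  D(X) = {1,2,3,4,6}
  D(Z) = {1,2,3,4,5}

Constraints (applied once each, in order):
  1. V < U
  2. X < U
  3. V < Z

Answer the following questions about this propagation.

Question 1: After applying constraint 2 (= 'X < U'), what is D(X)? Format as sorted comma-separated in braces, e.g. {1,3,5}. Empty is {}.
Constraint 1 (V < U) on D(V)={1,5,6} D(U)={1,4,6}: V {1,5,6}->{1,5}; U {1,4,6}->{4,6}
Constraint 2 (X < U) on D(X)={1,2,3,4,6} D(U)={4,6}: X {1,2,3,4,6}->{1,2,3,4}
So after constraint 2: D(X) = {1,2,3,4}

Answer: {1,2,3,4}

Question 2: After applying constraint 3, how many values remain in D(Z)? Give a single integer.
Answer: 4

Derivation:
Constraint 1 (V < U) on D(V)={1,5,6} D(U)={1,4,6}: V {1,5,6}->{1,5}; U {1,4,6}->{4,6}
Constraint 2 (X < U) on D(X)={1,2,3,4,6} D(U)={4,6}: X {1,2,3,4,6}->{1,2,3,4}
Constraint 3 (V < Z) on D(V)={1,5} D(Z)={1,2,3,4,5}: V {1,5}->{1}; Z {1,2,3,4,5}->{2,3,4,5}
So after constraint 3: D(Z)={2,3,4,5}, size = 4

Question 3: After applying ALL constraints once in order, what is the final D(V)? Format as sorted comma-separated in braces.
Constraint 1 (V < U) on D(V)={1,5,6} D(U)={1,4,6}: V {1,5,6}->{1,5}; U {1,4,6}->{4,6}
Constraint 2 (X < U) on D(X)={1,2,3,4,6} D(U)={4,6}: X {1,2,3,4,6}->{1,2,3,4}
Constraint 3 (V < Z) on D(V)={1,5} D(Z)={1,2,3,4,5}: V {1,5}->{1}; Z {1,2,3,4,5}->{2,3,4,5}
So after all 3 constraints: D(V) = {1}

Answer: {1}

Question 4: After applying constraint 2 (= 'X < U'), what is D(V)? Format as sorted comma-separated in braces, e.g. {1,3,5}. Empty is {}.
Answer: {1,5}

Derivation:
Constraint 1 (V < U) on D(V)={1,5,6} D(U)={1,4,6}: V {1,5,6}->{1,5}; U {1,4,6}->{4,6}
Constraint 2 (X < U) on D(X)={1,2,3,4,6} D(U)={4,6}: X {1,2,3,4,6}->{1,2,3,4}
So after constraint 2: D(V) = {1,5}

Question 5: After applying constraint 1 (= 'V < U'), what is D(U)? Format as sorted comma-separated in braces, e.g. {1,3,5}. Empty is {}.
Answer: {4,6}

Derivation:
Constraint 1 (V < U) on D(V)={1,5,6} D(U)={1,4,6}: V {1,5,6}->{1,5}; U {1,4,6}->{4,6}
So after constraint 1: D(U) = {4,6}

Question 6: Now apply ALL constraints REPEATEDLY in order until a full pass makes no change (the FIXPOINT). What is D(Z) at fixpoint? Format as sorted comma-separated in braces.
Answer: {2,3,4,5}

Derivation:
pass 0 (initial): D(Z)={1,2,3,4,5}
pass 1: U {1,4,6}->{4,6}; V {1,5,6}->{1}; X {1,2,3,4,6}->{1,2,3,4}; Z {1,2,3,4,5}->{2,3,4,5}
pass 2: no change
Fixpoint after 2 passes: D(Z) = {2,3,4,5}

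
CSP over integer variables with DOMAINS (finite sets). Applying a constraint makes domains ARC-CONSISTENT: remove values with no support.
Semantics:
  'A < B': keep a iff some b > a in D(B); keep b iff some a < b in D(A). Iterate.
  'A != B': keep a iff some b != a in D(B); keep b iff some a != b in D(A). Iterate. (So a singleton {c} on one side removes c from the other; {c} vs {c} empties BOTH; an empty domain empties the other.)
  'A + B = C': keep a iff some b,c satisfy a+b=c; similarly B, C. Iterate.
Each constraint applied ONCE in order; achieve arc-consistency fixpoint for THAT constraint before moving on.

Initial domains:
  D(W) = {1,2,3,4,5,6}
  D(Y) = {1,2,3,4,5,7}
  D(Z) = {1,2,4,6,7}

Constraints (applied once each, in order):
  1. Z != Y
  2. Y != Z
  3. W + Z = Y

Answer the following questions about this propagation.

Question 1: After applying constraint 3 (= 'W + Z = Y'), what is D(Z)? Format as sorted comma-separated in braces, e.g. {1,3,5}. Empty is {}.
Answer: {1,2,4,6}

Derivation:
Constraint 1 (Z != Y) on D(Z)={1,2,4,6,7} D(Y)={1,2,3,4,5,7}: no change
Constraint 2 (Y != Z) on D(Y)={1,2,3,4,5,7} D(Z)={1,2,4,6,7}: no change
Constraint 3 (W + Z = Y) on D(W)={1,2,3,4,5,6} D(Z)={1,2,4,6,7} D(Y)={1,2,3,4,5,7}: Z {1,2,4,6,7}->{1,2,4,6}; Y {1,2,3,4,5,7}->{2,3,4,5,7}
So after constraint 3: D(Z) = {1,2,4,6}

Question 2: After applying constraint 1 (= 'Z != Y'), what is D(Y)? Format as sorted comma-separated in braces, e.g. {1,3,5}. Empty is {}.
Constraint 1 (Z != Y) on D(Z)={1,2,4,6,7} D(Y)={1,2,3,4,5,7}: no change
So after constraint 1: D(Y) = {1,2,3,4,5,7}

Answer: {1,2,3,4,5,7}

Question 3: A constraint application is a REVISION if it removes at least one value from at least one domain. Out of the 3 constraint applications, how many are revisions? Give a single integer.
Answer: 1

Derivation:
Constraint 1 (Z != Y) on D(Z)={1,2,4,6,7} D(Y)={1,2,3,4,5,7}: no change => not a revision
Constraint 2 (Y != Z) on D(Y)={1,2,3,4,5,7} D(Z)={1,2,4,6,7}: no change => not a revision
Constraint 3 (W + Z = Y) on D(W)={1,2,3,4,5,6} D(Z)={1,2,4,6,7} D(Y)={1,2,3,4,5,7}: Z {1,2,4,6,7}->{1,2,4,6}; Y {1,2,3,4,5,7}->{2,3,4,5,7} => REVISION
Total revisions = 1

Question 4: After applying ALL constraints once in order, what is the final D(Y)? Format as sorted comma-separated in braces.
Answer: {2,3,4,5,7}

Derivation:
Constraint 1 (Z != Y) on D(Z)={1,2,4,6,7} D(Y)={1,2,3,4,5,7}: no change
Constraint 2 (Y != Z) on D(Y)={1,2,3,4,5,7} D(Z)={1,2,4,6,7}: no change
Constraint 3 (W + Z = Y) on D(W)={1,2,3,4,5,6} D(Z)={1,2,4,6,7} D(Y)={1,2,3,4,5,7}: Z {1,2,4,6,7}->{1,2,4,6}; Y {1,2,3,4,5,7}->{2,3,4,5,7}
So after all 3 constraints: D(Y) = {2,3,4,5,7}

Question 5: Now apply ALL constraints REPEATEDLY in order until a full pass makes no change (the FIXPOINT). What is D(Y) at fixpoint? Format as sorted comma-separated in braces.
pass 0 (initial): D(Y)={1,2,3,4,5,7}
pass 1: Y {1,2,3,4,5,7}->{2,3,4,5,7}; Z {1,2,4,6,7}->{1,2,4,6}
pass 2: no change
Fixpoint after 2 passes: D(Y) = {2,3,4,5,7}

Answer: {2,3,4,5,7}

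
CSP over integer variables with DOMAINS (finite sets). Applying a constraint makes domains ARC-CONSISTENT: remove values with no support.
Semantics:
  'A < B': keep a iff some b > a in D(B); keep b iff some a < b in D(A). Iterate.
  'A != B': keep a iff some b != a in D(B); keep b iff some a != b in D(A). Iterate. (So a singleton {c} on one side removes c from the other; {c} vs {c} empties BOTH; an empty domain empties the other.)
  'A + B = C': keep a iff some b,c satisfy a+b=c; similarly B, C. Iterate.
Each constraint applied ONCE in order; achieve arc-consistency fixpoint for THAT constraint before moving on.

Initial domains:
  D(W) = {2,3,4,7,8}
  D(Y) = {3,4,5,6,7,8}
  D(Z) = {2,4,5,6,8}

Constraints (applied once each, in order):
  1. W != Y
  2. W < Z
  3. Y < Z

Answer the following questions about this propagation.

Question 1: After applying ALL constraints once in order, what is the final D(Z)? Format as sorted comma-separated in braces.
Constraint 1 (W != Y) on D(W)={2,3,4,7,8} D(Y)={3,4,5,6,7,8}: no change
Constraint 2 (W < Z) on D(W)={2,3,4,7,8} D(Z)={2,4,5,6,8}: W {2,3,4,7,8}->{2,3,4,7}; Z {2,4,5,6,8}->{4,5,6,8}
Constraint 3 (Y < Z) on D(Y)={3,4,5,6,7,8} D(Z)={4,5,6,8}: Y {3,4,5,6,7,8}->{3,4,5,6,7}
So after all 3 constraints: D(Z) = {4,5,6,8}

Answer: {4,5,6,8}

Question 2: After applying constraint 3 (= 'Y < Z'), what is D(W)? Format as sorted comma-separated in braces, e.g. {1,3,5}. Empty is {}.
Answer: {2,3,4,7}

Derivation:
Constraint 1 (W != Y) on D(W)={2,3,4,7,8} D(Y)={3,4,5,6,7,8}: no change
Constraint 2 (W < Z) on D(W)={2,3,4,7,8} D(Z)={2,4,5,6,8}: W {2,3,4,7,8}->{2,3,4,7}; Z {2,4,5,6,8}->{4,5,6,8}
Constraint 3 (Y < Z) on D(Y)={3,4,5,6,7,8} D(Z)={4,5,6,8}: Y {3,4,5,6,7,8}->{3,4,5,6,7}
So after constraint 3: D(W) = {2,3,4,7}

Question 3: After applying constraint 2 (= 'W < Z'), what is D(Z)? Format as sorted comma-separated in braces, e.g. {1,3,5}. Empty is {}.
Answer: {4,5,6,8}

Derivation:
Constraint 1 (W != Y) on D(W)={2,3,4,7,8} D(Y)={3,4,5,6,7,8}: no change
Constraint 2 (W < Z) on D(W)={2,3,4,7,8} D(Z)={2,4,5,6,8}: W {2,3,4,7,8}->{2,3,4,7}; Z {2,4,5,6,8}->{4,5,6,8}
So after constraint 2: D(Z) = {4,5,6,8}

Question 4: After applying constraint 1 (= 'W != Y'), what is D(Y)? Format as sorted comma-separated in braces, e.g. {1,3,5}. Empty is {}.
Constraint 1 (W != Y) on D(W)={2,3,4,7,8} D(Y)={3,4,5,6,7,8}: no change
So after constraint 1: D(Y) = {3,4,5,6,7,8}

Answer: {3,4,5,6,7,8}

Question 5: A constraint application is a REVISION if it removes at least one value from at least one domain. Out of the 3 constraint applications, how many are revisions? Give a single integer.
Answer: 2

Derivation:
Constraint 1 (W != Y) on D(W)={2,3,4,7,8} D(Y)={3,4,5,6,7,8}: no change => not a revision
Constraint 2 (W < Z) on D(W)={2,3,4,7,8} D(Z)={2,4,5,6,8}: W {2,3,4,7,8}->{2,3,4,7}; Z {2,4,5,6,8}->{4,5,6,8} => REVISION
Constraint 3 (Y < Z) on D(Y)={3,4,5,6,7,8} D(Z)={4,5,6,8}: Y {3,4,5,6,7,8}->{3,4,5,6,7} => REVISION
Total revisions = 2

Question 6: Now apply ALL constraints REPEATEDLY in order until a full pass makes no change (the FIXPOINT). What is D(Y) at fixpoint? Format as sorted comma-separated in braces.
Answer: {3,4,5,6,7}

Derivation:
pass 0 (initial): D(Y)={3,4,5,6,7,8}
pass 1: W {2,3,4,7,8}->{2,3,4,7}; Y {3,4,5,6,7,8}->{3,4,5,6,7}; Z {2,4,5,6,8}->{4,5,6,8}
pass 2: no change
Fixpoint after 2 passes: D(Y) = {3,4,5,6,7}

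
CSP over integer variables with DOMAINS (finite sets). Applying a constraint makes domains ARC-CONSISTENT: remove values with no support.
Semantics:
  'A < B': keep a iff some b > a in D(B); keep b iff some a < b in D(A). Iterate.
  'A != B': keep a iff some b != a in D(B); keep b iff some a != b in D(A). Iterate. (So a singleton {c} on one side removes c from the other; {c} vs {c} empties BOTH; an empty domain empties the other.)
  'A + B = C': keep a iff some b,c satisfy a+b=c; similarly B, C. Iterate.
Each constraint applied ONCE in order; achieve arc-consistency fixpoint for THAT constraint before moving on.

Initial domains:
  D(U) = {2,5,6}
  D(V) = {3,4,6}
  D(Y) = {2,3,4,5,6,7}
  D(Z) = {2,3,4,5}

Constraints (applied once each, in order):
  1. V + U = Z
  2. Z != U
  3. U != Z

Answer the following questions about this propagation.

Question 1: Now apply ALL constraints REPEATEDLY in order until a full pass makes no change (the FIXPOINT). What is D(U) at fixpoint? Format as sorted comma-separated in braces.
Answer: {2}

Derivation:
pass 0 (initial): D(U)={2,5,6}
pass 1: U {2,5,6}->{2}; V {3,4,6}->{3}; Z {2,3,4,5}->{5}
pass 2: no change
Fixpoint after 2 passes: D(U) = {2}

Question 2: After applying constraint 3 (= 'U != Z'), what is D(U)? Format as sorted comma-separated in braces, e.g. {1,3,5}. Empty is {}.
Constraint 1 (V + U = Z) on D(V)={3,4,6} D(U)={2,5,6} D(Z)={2,3,4,5}: V {3,4,6}->{3}; U {2,5,6}->{2}; Z {2,3,4,5}->{5}
Constraint 2 (Z != U) on D(Z)={5} D(U)={2}: no change
Constraint 3 (U != Z) on D(U)={2} D(Z)={5}: no change
So after constraint 3: D(U) = {2}

Answer: {2}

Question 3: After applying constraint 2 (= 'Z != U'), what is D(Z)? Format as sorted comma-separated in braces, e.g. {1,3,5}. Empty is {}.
Answer: {5}

Derivation:
Constraint 1 (V + U = Z) on D(V)={3,4,6} D(U)={2,5,6} D(Z)={2,3,4,5}: V {3,4,6}->{3}; U {2,5,6}->{2}; Z {2,3,4,5}->{5}
Constraint 2 (Z != U) on D(Z)={5} D(U)={2}: no change
So after constraint 2: D(Z) = {5}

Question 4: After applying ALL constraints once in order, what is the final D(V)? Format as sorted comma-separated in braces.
Constraint 1 (V + U = Z) on D(V)={3,4,6} D(U)={2,5,6} D(Z)={2,3,4,5}: V {3,4,6}->{3}; U {2,5,6}->{2}; Z {2,3,4,5}->{5}
Constraint 2 (Z != U) on D(Z)={5} D(U)={2}: no change
Constraint 3 (U != Z) on D(U)={2} D(Z)={5}: no change
So after all 3 constraints: D(V) = {3}

Answer: {3}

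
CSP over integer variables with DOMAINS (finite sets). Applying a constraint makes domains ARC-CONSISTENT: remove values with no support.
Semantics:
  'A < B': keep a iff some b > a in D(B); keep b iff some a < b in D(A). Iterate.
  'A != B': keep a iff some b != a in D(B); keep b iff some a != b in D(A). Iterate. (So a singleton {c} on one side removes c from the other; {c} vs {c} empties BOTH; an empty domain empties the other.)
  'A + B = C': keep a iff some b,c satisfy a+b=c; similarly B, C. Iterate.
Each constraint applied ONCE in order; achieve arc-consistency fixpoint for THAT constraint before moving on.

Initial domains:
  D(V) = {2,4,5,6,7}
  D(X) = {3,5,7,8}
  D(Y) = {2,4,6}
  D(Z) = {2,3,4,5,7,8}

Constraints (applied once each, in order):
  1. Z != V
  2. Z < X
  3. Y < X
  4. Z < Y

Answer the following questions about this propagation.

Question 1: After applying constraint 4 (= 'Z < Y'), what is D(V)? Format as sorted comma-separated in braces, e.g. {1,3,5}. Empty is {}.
Constraint 1 (Z != V) on D(Z)={2,3,4,5,7,8} D(V)={2,4,5,6,7}: no change
Constraint 2 (Z < X) on D(Z)={2,3,4,5,7,8} D(X)={3,5,7,8}: Z {2,3,4,5,7,8}->{2,3,4,5,7}
Constraint 3 (Y < X) on D(Y)={2,4,6} D(X)={3,5,7,8}: no change
Constraint 4 (Z < Y) on D(Z)={2,3,4,5,7} D(Y)={2,4,6}: Z {2,3,4,5,7}->{2,3,4,5}; Y {2,4,6}->{4,6}
So after constraint 4: D(V) = {2,4,5,6,7}

Answer: {2,4,5,6,7}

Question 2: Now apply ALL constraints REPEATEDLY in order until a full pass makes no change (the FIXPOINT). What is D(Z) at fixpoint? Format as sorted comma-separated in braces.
pass 0 (initial): D(Z)={2,3,4,5,7,8}
pass 1: Y {2,4,6}->{4,6}; Z {2,3,4,5,7,8}->{2,3,4,5}
pass 2: X {3,5,7,8}->{5,7,8}
pass 3: no change
Fixpoint after 3 passes: D(Z) = {2,3,4,5}

Answer: {2,3,4,5}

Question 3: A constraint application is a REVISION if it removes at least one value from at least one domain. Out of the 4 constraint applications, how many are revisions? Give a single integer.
Answer: 2

Derivation:
Constraint 1 (Z != V) on D(Z)={2,3,4,5,7,8} D(V)={2,4,5,6,7}: no change => not a revision
Constraint 2 (Z < X) on D(Z)={2,3,4,5,7,8} D(X)={3,5,7,8}: Z {2,3,4,5,7,8}->{2,3,4,5,7} => REVISION
Constraint 3 (Y < X) on D(Y)={2,4,6} D(X)={3,5,7,8}: no change => not a revision
Constraint 4 (Z < Y) on D(Z)={2,3,4,5,7} D(Y)={2,4,6}: Z {2,3,4,5,7}->{2,3,4,5}; Y {2,4,6}->{4,6} => REVISION
Total revisions = 2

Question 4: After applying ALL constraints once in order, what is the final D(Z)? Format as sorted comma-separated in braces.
Constraint 1 (Z != V) on D(Z)={2,3,4,5,7,8} D(V)={2,4,5,6,7}: no change
Constraint 2 (Z < X) on D(Z)={2,3,4,5,7,8} D(X)={3,5,7,8}: Z {2,3,4,5,7,8}->{2,3,4,5,7}
Constraint 3 (Y < X) on D(Y)={2,4,6} D(X)={3,5,7,8}: no change
Constraint 4 (Z < Y) on D(Z)={2,3,4,5,7} D(Y)={2,4,6}: Z {2,3,4,5,7}->{2,3,4,5}; Y {2,4,6}->{4,6}
So after all 4 constraints: D(Z) = {2,3,4,5}

Answer: {2,3,4,5}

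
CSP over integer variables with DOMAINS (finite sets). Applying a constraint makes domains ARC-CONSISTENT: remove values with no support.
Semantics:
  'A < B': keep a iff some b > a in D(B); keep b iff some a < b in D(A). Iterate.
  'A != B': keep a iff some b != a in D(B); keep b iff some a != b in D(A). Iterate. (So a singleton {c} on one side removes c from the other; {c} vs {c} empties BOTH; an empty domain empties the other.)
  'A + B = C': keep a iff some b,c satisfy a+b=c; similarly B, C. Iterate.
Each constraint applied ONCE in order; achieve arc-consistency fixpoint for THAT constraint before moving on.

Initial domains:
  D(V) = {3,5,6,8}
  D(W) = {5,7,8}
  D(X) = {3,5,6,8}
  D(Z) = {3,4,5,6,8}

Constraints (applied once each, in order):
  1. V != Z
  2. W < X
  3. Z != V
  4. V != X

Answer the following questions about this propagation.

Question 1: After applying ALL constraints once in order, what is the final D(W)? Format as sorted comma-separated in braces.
Constraint 1 (V != Z) on D(V)={3,5,6,8} D(Z)={3,4,5,6,8}: no change
Constraint 2 (W < X) on D(W)={5,7,8} D(X)={3,5,6,8}: W {5,7,8}->{5,7}; X {3,5,6,8}->{6,8}
Constraint 3 (Z != V) on D(Z)={3,4,5,6,8} D(V)={3,5,6,8}: no change
Constraint 4 (V != X) on D(V)={3,5,6,8} D(X)={6,8}: no change
So after all 4 constraints: D(W) = {5,7}

Answer: {5,7}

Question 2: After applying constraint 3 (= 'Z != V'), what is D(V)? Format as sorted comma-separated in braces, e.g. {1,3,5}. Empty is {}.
Constraint 1 (V != Z) on D(V)={3,5,6,8} D(Z)={3,4,5,6,8}: no change
Constraint 2 (W < X) on D(W)={5,7,8} D(X)={3,5,6,8}: W {5,7,8}->{5,7}; X {3,5,6,8}->{6,8}
Constraint 3 (Z != V) on D(Z)={3,4,5,6,8} D(V)={3,5,6,8}: no change
So after constraint 3: D(V) = {3,5,6,8}

Answer: {3,5,6,8}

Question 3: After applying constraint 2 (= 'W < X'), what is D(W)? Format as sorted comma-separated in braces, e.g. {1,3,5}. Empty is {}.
Constraint 1 (V != Z) on D(V)={3,5,6,8} D(Z)={3,4,5,6,8}: no change
Constraint 2 (W < X) on D(W)={5,7,8} D(X)={3,5,6,8}: W {5,7,8}->{5,7}; X {3,5,6,8}->{6,8}
So after constraint 2: D(W) = {5,7}

Answer: {5,7}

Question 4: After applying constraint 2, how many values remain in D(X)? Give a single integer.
Answer: 2

Derivation:
Constraint 1 (V != Z) on D(V)={3,5,6,8} D(Z)={3,4,5,6,8}: no change
Constraint 2 (W < X) on D(W)={5,7,8} D(X)={3,5,6,8}: W {5,7,8}->{5,7}; X {3,5,6,8}->{6,8}
So after constraint 2: D(X)={6,8}, size = 2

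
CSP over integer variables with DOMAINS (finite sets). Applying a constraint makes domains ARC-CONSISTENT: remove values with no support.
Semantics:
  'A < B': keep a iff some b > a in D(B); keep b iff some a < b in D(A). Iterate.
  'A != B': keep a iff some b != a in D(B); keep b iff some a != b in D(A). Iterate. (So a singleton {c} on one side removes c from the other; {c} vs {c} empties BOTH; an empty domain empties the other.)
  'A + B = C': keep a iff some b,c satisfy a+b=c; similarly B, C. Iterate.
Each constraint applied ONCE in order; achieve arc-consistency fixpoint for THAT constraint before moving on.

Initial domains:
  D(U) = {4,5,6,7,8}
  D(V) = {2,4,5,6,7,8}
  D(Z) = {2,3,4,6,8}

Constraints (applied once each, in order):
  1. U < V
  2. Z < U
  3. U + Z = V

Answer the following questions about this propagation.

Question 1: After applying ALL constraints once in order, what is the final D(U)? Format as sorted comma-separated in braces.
Constraint 1 (U < V) on D(U)={4,5,6,7,8} D(V)={2,4,5,6,7,8}: U {4,5,6,7,8}->{4,5,6,7}; V {2,4,5,6,7,8}->{5,6,7,8}
Constraint 2 (Z < U) on D(Z)={2,3,4,6,8} D(U)={4,5,6,7}: Z {2,3,4,6,8}->{2,3,4,6}
Constraint 3 (U + Z = V) on D(U)={4,5,6,7} D(Z)={2,3,4,6} D(V)={5,6,7,8}: U {4,5,6,7}->{4,5,6}; Z {2,3,4,6}->{2,3,4}; V {5,6,7,8}->{6,7,8}
So after all 3 constraints: D(U) = {4,5,6}

Answer: {4,5,6}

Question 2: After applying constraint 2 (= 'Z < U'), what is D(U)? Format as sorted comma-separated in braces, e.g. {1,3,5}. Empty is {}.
Constraint 1 (U < V) on D(U)={4,5,6,7,8} D(V)={2,4,5,6,7,8}: U {4,5,6,7,8}->{4,5,6,7}; V {2,4,5,6,7,8}->{5,6,7,8}
Constraint 2 (Z < U) on D(Z)={2,3,4,6,8} D(U)={4,5,6,7}: Z {2,3,4,6,8}->{2,3,4,6}
So after constraint 2: D(U) = {4,5,6,7}

Answer: {4,5,6,7}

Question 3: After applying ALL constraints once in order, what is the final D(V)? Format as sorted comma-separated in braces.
Answer: {6,7,8}

Derivation:
Constraint 1 (U < V) on D(U)={4,5,6,7,8} D(V)={2,4,5,6,7,8}: U {4,5,6,7,8}->{4,5,6,7}; V {2,4,5,6,7,8}->{5,6,7,8}
Constraint 2 (Z < U) on D(Z)={2,3,4,6,8} D(U)={4,5,6,7}: Z {2,3,4,6,8}->{2,3,4,6}
Constraint 3 (U + Z = V) on D(U)={4,5,6,7} D(Z)={2,3,4,6} D(V)={5,6,7,8}: U {4,5,6,7}->{4,5,6}; Z {2,3,4,6}->{2,3,4}; V {5,6,7,8}->{6,7,8}
So after all 3 constraints: D(V) = {6,7,8}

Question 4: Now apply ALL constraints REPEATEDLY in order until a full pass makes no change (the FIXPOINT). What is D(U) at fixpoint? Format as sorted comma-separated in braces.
pass 0 (initial): D(U)={4,5,6,7,8}
pass 1: U {4,5,6,7,8}->{4,5,6}; V {2,4,5,6,7,8}->{6,7,8}; Z {2,3,4,6,8}->{2,3,4}
pass 2: no change
Fixpoint after 2 passes: D(U) = {4,5,6}

Answer: {4,5,6}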